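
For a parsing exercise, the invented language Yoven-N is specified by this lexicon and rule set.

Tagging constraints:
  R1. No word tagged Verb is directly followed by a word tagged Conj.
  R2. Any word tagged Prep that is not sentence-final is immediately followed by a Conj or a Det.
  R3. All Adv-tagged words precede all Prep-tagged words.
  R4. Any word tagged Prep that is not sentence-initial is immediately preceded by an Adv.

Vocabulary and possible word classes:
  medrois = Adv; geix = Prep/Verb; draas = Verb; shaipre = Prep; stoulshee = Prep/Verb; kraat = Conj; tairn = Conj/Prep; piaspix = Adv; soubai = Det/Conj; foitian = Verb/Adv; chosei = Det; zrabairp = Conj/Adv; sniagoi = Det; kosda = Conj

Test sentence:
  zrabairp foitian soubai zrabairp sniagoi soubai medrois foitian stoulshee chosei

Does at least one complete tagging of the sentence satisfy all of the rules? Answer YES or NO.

YES

Candidates per position — 1:zrabairp {Conj,Adv}; 2:foitian {Verb,Adv}; 3:soubai {Det,Conj}; 4:zrabairp {Conj,Adv}; 5:sniagoi {Det}; 6:soubai {Det,Conj}; 7:medrois {Adv}; 8:foitian {Verb,Adv}; 9:stoulshee {Prep,Verb}; 10:chosei {Det}.
One satisfying assignment: Conj Adv Conj Conj Det Det Adv Adv Verb Det.
Verifying each rule — rule 1 holds; rule 2 holds; rule 3 holds; rule 4 holds.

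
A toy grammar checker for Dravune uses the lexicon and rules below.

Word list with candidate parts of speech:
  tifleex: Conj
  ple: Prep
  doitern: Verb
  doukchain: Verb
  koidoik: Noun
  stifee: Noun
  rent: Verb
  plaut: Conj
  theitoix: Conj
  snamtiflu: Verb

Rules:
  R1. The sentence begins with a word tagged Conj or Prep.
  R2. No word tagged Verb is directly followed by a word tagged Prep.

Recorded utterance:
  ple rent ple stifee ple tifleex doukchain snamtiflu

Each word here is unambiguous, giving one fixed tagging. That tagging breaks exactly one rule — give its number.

2

Fixed tagging: Prep Verb Prep Noun Prep Conj Verb Verb.
Applying the rules: R1 ✓, R2 ✗.
Only rule 2 fails.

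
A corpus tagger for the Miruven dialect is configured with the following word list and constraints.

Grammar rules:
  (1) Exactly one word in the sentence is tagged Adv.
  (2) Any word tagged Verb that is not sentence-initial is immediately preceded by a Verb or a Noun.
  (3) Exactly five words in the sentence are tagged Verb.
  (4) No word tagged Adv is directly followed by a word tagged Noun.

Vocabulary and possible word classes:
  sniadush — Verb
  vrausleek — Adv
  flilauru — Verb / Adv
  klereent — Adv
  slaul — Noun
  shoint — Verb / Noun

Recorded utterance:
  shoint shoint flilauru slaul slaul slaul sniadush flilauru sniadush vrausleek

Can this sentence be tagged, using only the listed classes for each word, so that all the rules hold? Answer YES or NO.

YES

Candidates per position — 1:shoint {Verb,Noun}; 2:shoint {Verb,Noun}; 3:flilauru {Verb,Adv}; 4:slaul {Noun}; 5:slaul {Noun}; 6:slaul {Noun}; 7:sniadush {Verb}; 8:flilauru {Verb,Adv}; 9:sniadush {Verb}; 10:vrausleek {Adv}.
One satisfying assignment: Verb Noun Verb Noun Noun Noun Verb Verb Verb Adv.
Rule-by-rule: rule 1 ✓; rule 2 ✓; rule 3 ✓; rule 4 ✓.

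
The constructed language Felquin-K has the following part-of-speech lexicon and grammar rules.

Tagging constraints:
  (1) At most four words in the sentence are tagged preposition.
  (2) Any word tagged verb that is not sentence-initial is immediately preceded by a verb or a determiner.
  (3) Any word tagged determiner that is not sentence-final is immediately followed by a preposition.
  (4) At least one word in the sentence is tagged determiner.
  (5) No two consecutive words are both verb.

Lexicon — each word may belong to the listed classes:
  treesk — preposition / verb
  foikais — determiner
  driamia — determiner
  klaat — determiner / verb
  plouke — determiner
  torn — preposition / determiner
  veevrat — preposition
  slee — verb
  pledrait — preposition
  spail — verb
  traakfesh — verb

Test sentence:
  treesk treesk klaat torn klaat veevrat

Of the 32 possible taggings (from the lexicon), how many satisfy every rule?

2

Candidates per position — 1:treesk {preposition,verb}; 2:treesk {preposition,verb}; 3:klaat {determiner,verb}; 4:torn {preposition,determiner}; 5:klaat {determiner,verb}; 6:veevrat {preposition}.
There are 32 candidate sequences in total.
The sequences that satisfy every rule: preposition preposition determiner preposition determiner preposition; verb preposition determiner preposition determiner preposition.
Count = 2.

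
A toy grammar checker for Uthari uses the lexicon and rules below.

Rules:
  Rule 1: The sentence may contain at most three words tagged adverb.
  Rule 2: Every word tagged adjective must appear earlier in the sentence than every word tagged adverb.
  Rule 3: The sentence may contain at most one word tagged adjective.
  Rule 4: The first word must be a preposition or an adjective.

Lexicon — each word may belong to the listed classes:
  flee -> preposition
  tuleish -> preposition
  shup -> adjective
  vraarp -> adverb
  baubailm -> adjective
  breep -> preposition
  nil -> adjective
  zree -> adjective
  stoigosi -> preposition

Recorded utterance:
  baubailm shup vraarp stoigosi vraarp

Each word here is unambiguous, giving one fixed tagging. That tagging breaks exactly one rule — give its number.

Fixed tagging: adjective adjective adverb preposition adverb.
Rule check: R1 holds, R2 holds, R3 violated, R4 holds.
Only rule 3 fails.

3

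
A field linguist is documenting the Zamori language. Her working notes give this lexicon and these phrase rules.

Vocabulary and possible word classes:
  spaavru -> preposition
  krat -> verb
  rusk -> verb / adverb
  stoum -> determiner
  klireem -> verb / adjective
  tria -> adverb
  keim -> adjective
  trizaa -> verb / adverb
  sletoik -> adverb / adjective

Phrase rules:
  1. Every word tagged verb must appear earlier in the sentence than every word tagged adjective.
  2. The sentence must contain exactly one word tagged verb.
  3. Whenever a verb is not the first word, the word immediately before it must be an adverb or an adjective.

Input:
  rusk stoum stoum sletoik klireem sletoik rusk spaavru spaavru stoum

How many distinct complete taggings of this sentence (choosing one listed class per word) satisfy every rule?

Candidates per position — 1:rusk {verb,adverb}; 2:stoum {determiner}; 3:stoum {determiner}; 4:sletoik {adverb,adjective}; 5:klireem {verb,adjective}; 6:sletoik {adverb,adjective}; 7:rusk {verb,adverb}; 8:spaavru {preposition}; 9:spaavru {preposition}; 10:stoum {determiner}.
There are 32 candidate sequences in total.
Checking each against the rules leaves 6 sequences.
Count = 6.

6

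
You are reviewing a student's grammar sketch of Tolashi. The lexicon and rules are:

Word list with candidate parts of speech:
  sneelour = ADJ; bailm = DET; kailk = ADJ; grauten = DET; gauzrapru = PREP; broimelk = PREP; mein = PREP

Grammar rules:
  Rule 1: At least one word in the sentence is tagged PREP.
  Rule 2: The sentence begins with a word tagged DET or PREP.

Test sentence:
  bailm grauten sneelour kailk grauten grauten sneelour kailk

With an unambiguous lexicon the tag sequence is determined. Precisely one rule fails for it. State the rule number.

Fixed tagging: DET DET ADJ ADJ DET DET ADJ ADJ.
Rule check: R1 violated, R2 holds.
Only rule 1 fails.

1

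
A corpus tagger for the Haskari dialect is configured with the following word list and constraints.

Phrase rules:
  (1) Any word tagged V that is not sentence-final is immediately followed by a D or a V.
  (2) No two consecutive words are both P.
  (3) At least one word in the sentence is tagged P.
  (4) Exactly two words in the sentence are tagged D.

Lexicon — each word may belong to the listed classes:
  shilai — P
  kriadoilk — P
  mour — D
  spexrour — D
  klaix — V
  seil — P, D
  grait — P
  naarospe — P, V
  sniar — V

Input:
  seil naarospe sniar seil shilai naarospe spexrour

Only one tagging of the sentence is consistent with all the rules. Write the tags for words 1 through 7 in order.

Candidates per position — 1:seil {P,D}; 2:naarospe {P,V}; 3:sniar {V}; 4:seil {P,D}; 5:shilai {P}; 6:naarospe {P,V}; 7:spexrour {D}.
If word 4 were P, no tagging could satisfy rule 1; so word 4 is D.
If word 6 were P, no tagging could satisfy rule 2; so word 6 is V.
If word 1 were D, no tagging could satisfy rule 4; so word 1 is P.
If word 2 were P, no tagging could satisfy rule 2; so word 2 is V.
So the tagging must be: P V V D P V D.
Rule-by-rule: rule 1 satisfied; rule 2 satisfied; rule 3 satisfied; rule 4 satisfied.

P V V D P V D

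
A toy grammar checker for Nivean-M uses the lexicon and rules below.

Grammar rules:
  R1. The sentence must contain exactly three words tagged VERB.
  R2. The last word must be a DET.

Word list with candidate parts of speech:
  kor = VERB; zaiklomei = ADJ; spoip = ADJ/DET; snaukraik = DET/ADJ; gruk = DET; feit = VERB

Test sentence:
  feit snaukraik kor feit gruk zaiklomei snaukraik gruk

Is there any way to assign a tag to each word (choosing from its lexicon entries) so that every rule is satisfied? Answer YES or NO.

Candidates per position — 1:feit {VERB}; 2:snaukraik {DET,ADJ}; 3:kor {VERB}; 4:feit {VERB}; 5:gruk {DET}; 6:zaiklomei {ADJ}; 7:snaukraik {DET,ADJ}; 8:gruk {DET}.
One satisfying assignment: VERB ADJ VERB VERB DET ADJ ADJ DET.
Verifying each rule — rule 1 ✓; rule 2 ✓.

YES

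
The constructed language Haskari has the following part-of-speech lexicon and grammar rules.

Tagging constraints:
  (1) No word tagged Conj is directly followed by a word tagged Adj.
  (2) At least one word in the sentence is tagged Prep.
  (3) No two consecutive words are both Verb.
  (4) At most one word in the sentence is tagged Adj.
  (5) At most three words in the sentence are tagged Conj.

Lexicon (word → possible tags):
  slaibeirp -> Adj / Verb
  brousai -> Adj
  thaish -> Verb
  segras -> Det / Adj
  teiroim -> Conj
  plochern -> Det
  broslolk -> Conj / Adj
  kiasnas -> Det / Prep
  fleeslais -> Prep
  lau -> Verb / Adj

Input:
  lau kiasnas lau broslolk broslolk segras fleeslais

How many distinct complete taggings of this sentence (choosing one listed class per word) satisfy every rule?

Candidates per position — 1:lau {Verb,Adj}; 2:kiasnas {Det,Prep}; 3:lau {Verb,Adj}; 4:broslolk {Conj,Adj}; 5:broslolk {Conj,Adj}; 6:segras {Det,Adj}; 7:fleeslais {Prep}.
There are 64 candidate sequences in total.
Checking each against the rules leaves 8 sequences.
Count = 8.

8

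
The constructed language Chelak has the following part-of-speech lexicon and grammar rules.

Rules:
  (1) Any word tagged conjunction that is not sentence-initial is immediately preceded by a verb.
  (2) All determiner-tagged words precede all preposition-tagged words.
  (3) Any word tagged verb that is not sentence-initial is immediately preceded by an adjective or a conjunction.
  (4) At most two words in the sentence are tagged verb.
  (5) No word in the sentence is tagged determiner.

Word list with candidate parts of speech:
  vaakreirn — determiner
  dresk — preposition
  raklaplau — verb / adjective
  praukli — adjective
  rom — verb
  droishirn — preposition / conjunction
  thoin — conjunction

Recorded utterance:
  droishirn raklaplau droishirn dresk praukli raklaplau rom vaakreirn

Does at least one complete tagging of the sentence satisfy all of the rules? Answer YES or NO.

NO

Candidates per position — 1:droishirn {preposition,conjunction}; 2:raklaplau {verb,adjective}; 3:droishirn {preposition,conjunction}; 4:dresk {preposition}; 5:praukli {adjective}; 6:raklaplau {verb,adjective}; 7:rom {verb}; 8:vaakreirn {determiner}.
Rule 2 cannot be satisfied by any choice of tags from the lexicon.
So there is no consistent tagging.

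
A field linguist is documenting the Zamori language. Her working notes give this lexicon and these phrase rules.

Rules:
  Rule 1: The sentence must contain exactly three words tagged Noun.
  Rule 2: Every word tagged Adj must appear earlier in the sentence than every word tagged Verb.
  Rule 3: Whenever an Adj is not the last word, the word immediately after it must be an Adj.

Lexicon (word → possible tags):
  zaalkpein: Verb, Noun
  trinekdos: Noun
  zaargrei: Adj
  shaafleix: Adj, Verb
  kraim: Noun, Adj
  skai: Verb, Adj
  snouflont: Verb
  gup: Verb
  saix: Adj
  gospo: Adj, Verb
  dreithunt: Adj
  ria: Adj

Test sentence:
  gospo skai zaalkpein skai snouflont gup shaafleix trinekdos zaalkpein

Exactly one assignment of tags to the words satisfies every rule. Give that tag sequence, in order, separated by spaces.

Verb Verb Noun Verb Verb Verb Verb Noun Noun

Candidates per position — 1:gospo {Adj,Verb}; 2:skai {Verb,Adj}; 3:zaalkpein {Verb,Noun}; 4:skai {Verb,Adj}; 5:snouflont {Verb}; 6:gup {Verb}; 7:shaafleix {Adj,Verb}; 8:trinekdos {Noun}; 9:zaalkpein {Verb,Noun}.
Word 1 cannot be Adj — rule 3 would then fail for every completion. It is Verb.
Word 2 cannot be Adj — rule 2 would then fail for every completion. It is Verb.
Word 3 cannot be Verb — rule 1 would then fail for every completion. It is Noun.
Word 4 cannot be Adj — rule 2 would then fail for every completion. It is Verb.
Word 7 cannot be Adj — rule 2 would then fail for every completion. It is Verb.
Word 9 cannot be Verb — rule 1 would then fail for every completion. It is Noun.
So the tagging must be: Verb Verb Noun Verb Verb Verb Verb Noun Noun.
Verifying each rule — rule 1 satisfied; rule 2 satisfied; rule 3 satisfied.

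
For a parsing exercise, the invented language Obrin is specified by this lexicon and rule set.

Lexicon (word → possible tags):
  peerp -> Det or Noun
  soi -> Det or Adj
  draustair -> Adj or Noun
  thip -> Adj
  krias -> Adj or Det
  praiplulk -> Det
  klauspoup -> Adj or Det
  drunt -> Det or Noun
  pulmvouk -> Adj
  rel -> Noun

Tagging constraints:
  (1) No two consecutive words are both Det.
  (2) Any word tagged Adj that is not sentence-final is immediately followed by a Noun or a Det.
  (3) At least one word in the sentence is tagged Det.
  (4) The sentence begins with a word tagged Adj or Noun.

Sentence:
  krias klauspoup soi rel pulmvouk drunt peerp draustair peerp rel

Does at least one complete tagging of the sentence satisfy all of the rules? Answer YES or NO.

Candidates per position — 1:krias {Adj,Det}; 2:klauspoup {Adj,Det}; 3:soi {Det,Adj}; 4:rel {Noun}; 5:pulmvouk {Adj}; 6:drunt {Det,Noun}; 7:peerp {Det,Noun}; 8:draustair {Adj,Noun}; 9:peerp {Det,Noun}; 10:rel {Noun}.
One satisfying assignment: Adj Det Adj Noun Adj Noun Noun Noun Noun Noun.
Check: rule 1 ✓; rule 2 ✓; rule 3 ✓; rule 4 ✓.

YES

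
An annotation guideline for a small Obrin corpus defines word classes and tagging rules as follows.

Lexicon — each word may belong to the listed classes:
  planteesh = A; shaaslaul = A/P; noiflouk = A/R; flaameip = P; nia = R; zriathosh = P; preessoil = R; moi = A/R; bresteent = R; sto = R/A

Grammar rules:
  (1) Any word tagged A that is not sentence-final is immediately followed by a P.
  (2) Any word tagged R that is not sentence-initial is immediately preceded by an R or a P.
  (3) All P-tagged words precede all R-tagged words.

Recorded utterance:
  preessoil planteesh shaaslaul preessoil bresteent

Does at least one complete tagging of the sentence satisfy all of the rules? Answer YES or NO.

Candidates per position — 1:preessoil {R}; 2:planteesh {A}; 3:shaaslaul {A,P}; 4:preessoil {R}; 5:bresteent {R}.
Every candidate sequence violates at least one rule; no consistent tagging exists.

NO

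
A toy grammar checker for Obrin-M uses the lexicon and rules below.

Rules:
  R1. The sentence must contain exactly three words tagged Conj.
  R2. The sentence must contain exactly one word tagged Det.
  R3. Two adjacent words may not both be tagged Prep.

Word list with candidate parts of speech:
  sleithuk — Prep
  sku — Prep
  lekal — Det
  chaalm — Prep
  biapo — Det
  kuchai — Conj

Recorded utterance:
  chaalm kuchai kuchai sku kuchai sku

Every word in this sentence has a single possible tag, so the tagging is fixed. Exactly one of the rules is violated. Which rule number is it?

2

Fixed tagging: Prep Conj Conj Prep Conj Prep.
Applying the rules: R1 pass, R2 fail, R3 pass.
Only rule 2 fails.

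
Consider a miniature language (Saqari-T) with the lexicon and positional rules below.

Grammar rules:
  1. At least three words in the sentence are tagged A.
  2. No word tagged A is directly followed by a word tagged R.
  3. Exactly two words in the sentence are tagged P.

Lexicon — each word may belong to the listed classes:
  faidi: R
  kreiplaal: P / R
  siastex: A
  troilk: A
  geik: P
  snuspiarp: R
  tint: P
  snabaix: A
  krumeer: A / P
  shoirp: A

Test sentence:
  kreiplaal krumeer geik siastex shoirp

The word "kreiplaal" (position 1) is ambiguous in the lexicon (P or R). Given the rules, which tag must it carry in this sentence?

P

Candidates per position — 1:kreiplaal {P,R}; 2:krumeer {A,P}; 3:geik {P}; 4:siastex {A}; 5:shoirp {A}.
Position 2: P is ruled out by rule 1; that leaves A.
Position 1: R is ruled out by rule 3; that leaves P.
The only consistent sequence is: P A P A A.
Checking: rule 1 ✓; rule 2 ✓; rule 3 ✓.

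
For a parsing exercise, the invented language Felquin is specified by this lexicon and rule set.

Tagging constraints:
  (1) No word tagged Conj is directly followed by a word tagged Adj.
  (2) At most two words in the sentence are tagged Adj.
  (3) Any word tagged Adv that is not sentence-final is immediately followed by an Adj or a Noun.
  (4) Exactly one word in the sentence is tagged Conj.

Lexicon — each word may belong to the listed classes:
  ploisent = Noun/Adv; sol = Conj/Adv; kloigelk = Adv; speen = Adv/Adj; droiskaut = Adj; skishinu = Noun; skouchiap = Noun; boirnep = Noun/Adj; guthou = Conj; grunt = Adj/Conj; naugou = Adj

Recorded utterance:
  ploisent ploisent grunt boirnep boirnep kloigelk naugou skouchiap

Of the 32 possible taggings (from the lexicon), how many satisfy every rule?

4

Candidates per position — 1:ploisent {Noun,Adv}; 2:ploisent {Noun,Adv}; 3:grunt {Adj,Conj}; 4:boirnep {Noun,Adj}; 5:boirnep {Noun,Adj}; 6:kloigelk {Adv}; 7:naugou {Adj}; 8:skouchiap {Noun}.
There are 32 candidate sequences in total.
The sequences that satisfy every rule: Noun Noun Conj Noun Noun Adv Adj Noun; Noun Noun Conj Noun Adj Adv Adj Noun; Adv Noun Conj Noun Noun Adv Adj Noun; Adv Noun Conj Noun Adj Adv Adj Noun.
Count = 4.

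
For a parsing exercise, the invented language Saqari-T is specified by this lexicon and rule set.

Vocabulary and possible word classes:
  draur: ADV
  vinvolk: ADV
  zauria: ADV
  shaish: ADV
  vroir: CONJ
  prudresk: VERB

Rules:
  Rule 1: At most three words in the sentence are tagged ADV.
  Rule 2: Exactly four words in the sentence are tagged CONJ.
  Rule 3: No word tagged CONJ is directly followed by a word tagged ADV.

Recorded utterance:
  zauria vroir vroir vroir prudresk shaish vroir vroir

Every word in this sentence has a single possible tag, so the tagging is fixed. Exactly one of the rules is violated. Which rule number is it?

Fixed tagging: ADV CONJ CONJ CONJ VERB ADV CONJ CONJ.
Checking each rule: R1 ok, R2 fails, R3 ok.
Only rule 2 fails.

2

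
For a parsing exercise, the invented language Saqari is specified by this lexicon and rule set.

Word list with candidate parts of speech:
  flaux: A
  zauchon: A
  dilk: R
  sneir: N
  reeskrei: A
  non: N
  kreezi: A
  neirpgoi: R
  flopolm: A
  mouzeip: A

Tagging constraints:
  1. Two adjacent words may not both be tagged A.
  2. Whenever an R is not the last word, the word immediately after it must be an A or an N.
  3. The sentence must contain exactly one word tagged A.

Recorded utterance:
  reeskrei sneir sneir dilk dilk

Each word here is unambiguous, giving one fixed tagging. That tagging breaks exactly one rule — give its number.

Fixed tagging: A N N R R.
Checking each rule: R1 holds, R2 violated, R3 holds.
Only rule 2 fails.

2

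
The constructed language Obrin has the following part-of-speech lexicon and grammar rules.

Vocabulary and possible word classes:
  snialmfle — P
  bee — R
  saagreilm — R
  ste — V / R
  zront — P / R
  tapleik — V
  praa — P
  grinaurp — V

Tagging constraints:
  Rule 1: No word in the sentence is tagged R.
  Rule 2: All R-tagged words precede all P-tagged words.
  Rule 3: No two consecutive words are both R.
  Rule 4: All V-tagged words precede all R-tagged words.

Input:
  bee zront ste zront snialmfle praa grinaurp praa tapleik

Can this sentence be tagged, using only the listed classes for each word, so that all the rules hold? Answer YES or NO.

Candidates per position — 1:bee {R}; 2:zront {P,R}; 3:ste {V,R}; 4:zront {P,R}; 5:snialmfle {P}; 6:praa {P}; 7:grinaurp {V}; 8:praa {P}; 9:tapleik {V}.
Rule 1 cannot be satisfied by any choice of tags from the lexicon.
So there is no consistent tagging.

NO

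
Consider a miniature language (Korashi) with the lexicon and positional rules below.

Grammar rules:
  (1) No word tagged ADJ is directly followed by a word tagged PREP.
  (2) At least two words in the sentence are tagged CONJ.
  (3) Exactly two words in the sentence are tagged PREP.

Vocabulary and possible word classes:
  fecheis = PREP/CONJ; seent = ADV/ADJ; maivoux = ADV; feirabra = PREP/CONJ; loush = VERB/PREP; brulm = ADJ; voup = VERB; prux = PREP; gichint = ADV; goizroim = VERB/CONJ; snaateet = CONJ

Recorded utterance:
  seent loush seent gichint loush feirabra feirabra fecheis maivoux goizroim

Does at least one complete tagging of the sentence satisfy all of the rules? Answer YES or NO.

Candidates per position — 1:seent {ADV,ADJ}; 2:loush {VERB,PREP}; 3:seent {ADV,ADJ}; 4:gichint {ADV}; 5:loush {VERB,PREP}; 6:feirabra {PREP,CONJ}; 7:feirabra {PREP,CONJ}; 8:fecheis {PREP,CONJ}; 9:maivoux {ADV}; 10:goizroim {VERB,CONJ}.
One satisfying assignment: ADV VERB ADJ ADV VERB PREP CONJ PREP ADV CONJ.
Rule-by-rule: rule 1 holds; rule 2 holds; rule 3 holds.

YES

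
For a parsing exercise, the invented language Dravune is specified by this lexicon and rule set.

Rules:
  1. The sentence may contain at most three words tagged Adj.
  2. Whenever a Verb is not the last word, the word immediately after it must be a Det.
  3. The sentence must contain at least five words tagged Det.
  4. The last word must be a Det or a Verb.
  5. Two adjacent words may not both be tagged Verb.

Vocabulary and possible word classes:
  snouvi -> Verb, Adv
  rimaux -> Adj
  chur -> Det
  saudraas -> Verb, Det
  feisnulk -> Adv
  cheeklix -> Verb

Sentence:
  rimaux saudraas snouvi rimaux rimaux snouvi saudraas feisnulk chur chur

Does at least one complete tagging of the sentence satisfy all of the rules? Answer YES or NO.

NO

Candidates per position — 1:rimaux {Adj}; 2:saudraas {Verb,Det}; 3:snouvi {Verb,Adv}; 4:rimaux {Adj}; 5:rimaux {Adj}; 6:snouvi {Verb,Adv}; 7:saudraas {Verb,Det}; 8:feisnulk {Adv}; 9:chur {Det}; 10:chur {Det}.
Rule 3 cannot be satisfied by any choice of tags from the lexicon.
So there is no consistent tagging.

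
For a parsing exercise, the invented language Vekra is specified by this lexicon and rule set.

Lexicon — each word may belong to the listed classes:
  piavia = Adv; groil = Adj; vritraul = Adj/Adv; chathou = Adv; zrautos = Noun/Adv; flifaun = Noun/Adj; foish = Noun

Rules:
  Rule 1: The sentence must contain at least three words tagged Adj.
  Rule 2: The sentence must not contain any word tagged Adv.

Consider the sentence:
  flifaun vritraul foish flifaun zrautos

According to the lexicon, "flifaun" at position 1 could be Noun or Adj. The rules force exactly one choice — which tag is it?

Adj

Candidates per position — 1:flifaun {Noun,Adj}; 2:vritraul {Adj,Adv}; 3:foish {Noun}; 4:flifaun {Noun,Adj}; 5:zrautos {Noun,Adv}.
Word 1 cannot be Noun — rule 1 would then fail for every completion. It is Adj.
Word 2 cannot be Adv — rule 1 would then fail for every completion. It is Adj.
Word 4 cannot be Noun — rule 1 would then fail for every completion. It is Adj.
Word 5 cannot be Adv — rule 2 would then fail for every completion. It is Noun.
The only consistent sequence is: Adj Adj Noun Adj Noun.
Checking: rule 1 satisfied; rule 2 satisfied.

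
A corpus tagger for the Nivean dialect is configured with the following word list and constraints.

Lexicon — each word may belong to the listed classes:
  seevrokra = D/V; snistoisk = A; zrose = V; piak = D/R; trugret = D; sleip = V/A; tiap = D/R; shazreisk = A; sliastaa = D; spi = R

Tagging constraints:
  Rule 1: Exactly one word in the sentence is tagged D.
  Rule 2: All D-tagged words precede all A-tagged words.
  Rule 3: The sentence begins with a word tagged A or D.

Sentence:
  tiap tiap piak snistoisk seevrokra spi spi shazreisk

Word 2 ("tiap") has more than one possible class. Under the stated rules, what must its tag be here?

R

Candidates per position — 1:tiap {D,R}; 2:tiap {D,R}; 3:piak {D,R}; 4:snistoisk {A}; 5:seevrokra {D,V}; 6:spi {R}; 7:spi {R}; 8:shazreisk {A}.
Position 1: R is ruled out by rule 3; that leaves D.
Position 2: D is ruled out by rule 1; that leaves R.
Position 3: D is ruled out by rule 1; that leaves R.
Position 5: D is ruled out by rule 1; that leaves V.
That leaves exactly one tagging: D R R A V R R A.
Check: rule 1 ✓; rule 2 ✓; rule 3 ✓.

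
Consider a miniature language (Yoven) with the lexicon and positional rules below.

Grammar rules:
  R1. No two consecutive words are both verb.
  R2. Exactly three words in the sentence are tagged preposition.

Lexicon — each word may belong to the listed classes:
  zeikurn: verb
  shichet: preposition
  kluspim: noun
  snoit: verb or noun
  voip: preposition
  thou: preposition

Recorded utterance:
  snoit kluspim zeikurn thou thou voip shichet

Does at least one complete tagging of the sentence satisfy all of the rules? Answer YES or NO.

NO

Candidates per position — 1:snoit {verb,noun}; 2:kluspim {noun}; 3:zeikurn {verb}; 4:thou {preposition}; 5:thou {preposition}; 6:voip {preposition}; 7:shichet {preposition}.
Rule 2 cannot be satisfied by any choice of tags from the lexicon.
So there is no consistent tagging.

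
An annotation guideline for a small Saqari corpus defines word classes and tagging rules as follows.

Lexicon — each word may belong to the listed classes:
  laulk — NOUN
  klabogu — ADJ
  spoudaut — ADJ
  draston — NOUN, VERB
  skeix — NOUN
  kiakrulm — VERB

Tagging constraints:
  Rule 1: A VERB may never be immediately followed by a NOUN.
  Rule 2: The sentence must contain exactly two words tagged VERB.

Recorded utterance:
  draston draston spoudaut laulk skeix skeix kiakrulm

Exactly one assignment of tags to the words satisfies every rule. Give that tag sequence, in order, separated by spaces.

Candidates per position — 1:draston {NOUN,VERB}; 2:draston {NOUN,VERB}; 3:spoudaut {ADJ}; 4:laulk {NOUN}; 5:skeix {NOUN}; 6:skeix {NOUN}; 7:kiakrulm {VERB}.
The remaining ambiguous positions (1, 2) are resolved jointly — only one combination satisfies every rule.
So the tagging must be: NOUN VERB ADJ NOUN NOUN NOUN VERB.
Verifying each rule — rule 1 holds; rule 2 holds.

NOUN VERB ADJ NOUN NOUN NOUN VERB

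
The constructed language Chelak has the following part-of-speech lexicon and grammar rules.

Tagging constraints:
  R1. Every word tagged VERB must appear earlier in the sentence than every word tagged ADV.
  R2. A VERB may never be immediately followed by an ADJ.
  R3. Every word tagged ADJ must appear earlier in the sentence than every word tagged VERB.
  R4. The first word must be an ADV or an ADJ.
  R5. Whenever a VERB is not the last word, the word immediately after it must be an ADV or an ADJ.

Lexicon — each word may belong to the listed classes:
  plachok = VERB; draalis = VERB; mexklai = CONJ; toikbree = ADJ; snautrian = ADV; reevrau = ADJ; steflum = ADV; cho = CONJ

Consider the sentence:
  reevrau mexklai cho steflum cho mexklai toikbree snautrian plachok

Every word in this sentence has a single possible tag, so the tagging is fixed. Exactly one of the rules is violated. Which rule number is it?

1

Fixed tagging: ADJ CONJ CONJ ADV CONJ CONJ ADJ ADV VERB.
Checking each rule: R1 violated, R2 holds, R3 holds, R4 holds, R5 holds.
Only rule 1 fails.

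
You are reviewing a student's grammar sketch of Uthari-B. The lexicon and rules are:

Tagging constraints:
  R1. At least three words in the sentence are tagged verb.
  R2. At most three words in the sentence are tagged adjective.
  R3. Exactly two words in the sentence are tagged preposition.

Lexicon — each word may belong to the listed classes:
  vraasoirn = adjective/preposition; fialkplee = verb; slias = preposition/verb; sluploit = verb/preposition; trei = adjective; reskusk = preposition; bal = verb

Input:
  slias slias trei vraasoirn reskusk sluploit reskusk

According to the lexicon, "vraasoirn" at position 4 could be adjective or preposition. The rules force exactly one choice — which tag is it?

adjective

Candidates per position — 1:slias {preposition,verb}; 2:slias {preposition,verb}; 3:trei {adjective}; 4:vraasoirn {adjective,preposition}; 5:reskusk {preposition}; 6:sluploit {verb,preposition}; 7:reskusk {preposition}.
Position 1: tagging it preposition would leave rule 1 unsatisfiable, so it must be verb.
Position 2: tagging it preposition would leave rule 1 unsatisfiable, so it must be verb.
Position 4: tagging it preposition would leave rule 3 unsatisfiable, so it must be adjective.
Position 6: tagging it preposition would leave rule 1 unsatisfiable, so it must be verb.
The only consistent sequence is: verb verb adjective adjective preposition verb preposition.
Checking: rule 1 ✓; rule 2 ✓; rule 3 ✓.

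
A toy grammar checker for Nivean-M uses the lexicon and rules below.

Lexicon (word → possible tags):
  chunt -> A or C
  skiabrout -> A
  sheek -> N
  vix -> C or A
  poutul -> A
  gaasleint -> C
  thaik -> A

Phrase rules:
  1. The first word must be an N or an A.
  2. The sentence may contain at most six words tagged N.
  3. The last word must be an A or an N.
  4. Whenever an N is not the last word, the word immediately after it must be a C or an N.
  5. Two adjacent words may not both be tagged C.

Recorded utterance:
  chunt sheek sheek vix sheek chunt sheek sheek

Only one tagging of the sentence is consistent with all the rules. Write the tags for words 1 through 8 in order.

Candidates per position — 1:chunt {A,C}; 2:sheek {N}; 3:sheek {N}; 4:vix {C,A}; 5:sheek {N}; 6:chunt {A,C}; 7:sheek {N}; 8:sheek {N}.
At position 1, choosing C makes rule 1 impossible to satisfy; hence A.
At position 4, choosing A makes rule 4 impossible to satisfy; hence C.
At position 6, choosing A makes rule 4 impossible to satisfy; hence C.
The only consistent sequence is: A N N C N C N N.
Rule-by-rule: rule 1 satisfied; rule 2 satisfied; rule 3 satisfied; rule 4 satisfied; rule 5 satisfied.

A N N C N C N N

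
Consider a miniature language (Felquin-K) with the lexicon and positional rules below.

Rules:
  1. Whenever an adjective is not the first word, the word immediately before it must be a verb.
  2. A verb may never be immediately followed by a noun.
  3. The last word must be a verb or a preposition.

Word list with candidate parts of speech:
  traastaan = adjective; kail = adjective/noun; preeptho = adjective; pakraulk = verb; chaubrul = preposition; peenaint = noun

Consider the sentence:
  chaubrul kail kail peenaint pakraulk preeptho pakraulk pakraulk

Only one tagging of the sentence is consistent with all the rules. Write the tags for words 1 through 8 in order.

preposition noun noun noun verb adjective verb verb

Candidates per position — 1:chaubrul {preposition}; 2:kail {adjective,noun}; 3:kail {adjective,noun}; 4:peenaint {noun}; 5:pakraulk {verb}; 6:preeptho {adjective}; 7:pakraulk {verb}; 8:pakraulk {verb}.
Position 2: tagging it adjective would leave rule 1 unsatisfiable, so it must be noun.
Position 3: tagging it adjective would leave rule 1 unsatisfiable, so it must be noun.
So the tagging must be: preposition noun noun noun verb adjective verb verb.
Verifying each rule — rule 1 holds; rule 2 holds; rule 3 holds.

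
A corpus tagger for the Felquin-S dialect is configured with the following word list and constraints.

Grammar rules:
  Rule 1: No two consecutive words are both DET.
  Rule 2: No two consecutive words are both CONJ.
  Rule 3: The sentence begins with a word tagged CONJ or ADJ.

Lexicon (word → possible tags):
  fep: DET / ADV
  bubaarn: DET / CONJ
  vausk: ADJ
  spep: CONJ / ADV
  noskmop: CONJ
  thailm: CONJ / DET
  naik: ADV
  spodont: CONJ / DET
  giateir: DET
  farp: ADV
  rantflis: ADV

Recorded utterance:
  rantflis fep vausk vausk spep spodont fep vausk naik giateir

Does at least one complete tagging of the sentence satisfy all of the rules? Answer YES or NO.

NO

Candidates per position — 1:rantflis {ADV}; 2:fep {DET,ADV}; 3:vausk {ADJ}; 4:vausk {ADJ}; 5:spep {CONJ,ADV}; 6:spodont {CONJ,DET}; 7:fep {DET,ADV}; 8:vausk {ADJ}; 9:naik {ADV}; 10:giateir {DET}.
Rule 3 cannot be satisfied by any choice of tags from the lexicon.
So there is no consistent tagging.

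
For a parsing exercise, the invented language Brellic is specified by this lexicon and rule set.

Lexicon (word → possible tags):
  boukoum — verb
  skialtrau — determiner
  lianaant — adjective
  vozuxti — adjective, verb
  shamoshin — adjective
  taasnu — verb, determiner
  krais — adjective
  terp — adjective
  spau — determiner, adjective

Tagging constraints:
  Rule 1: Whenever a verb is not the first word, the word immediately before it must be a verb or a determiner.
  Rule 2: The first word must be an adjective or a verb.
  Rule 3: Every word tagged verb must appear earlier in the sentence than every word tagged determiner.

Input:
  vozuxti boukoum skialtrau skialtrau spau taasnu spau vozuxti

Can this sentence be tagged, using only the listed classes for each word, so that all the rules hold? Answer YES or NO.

Candidates per position — 1:vozuxti {adjective,verb}; 2:boukoum {verb}; 3:skialtrau {determiner}; 4:skialtrau {determiner}; 5:spau {determiner,adjective}; 6:taasnu {verb,determiner}; 7:spau {determiner,adjective}; 8:vozuxti {adjective,verb}.
One satisfying assignment: verb verb determiner determiner determiner determiner adjective adjective.
Verifying each rule — rule 1 ok; rule 2 ok; rule 3 ok.

YES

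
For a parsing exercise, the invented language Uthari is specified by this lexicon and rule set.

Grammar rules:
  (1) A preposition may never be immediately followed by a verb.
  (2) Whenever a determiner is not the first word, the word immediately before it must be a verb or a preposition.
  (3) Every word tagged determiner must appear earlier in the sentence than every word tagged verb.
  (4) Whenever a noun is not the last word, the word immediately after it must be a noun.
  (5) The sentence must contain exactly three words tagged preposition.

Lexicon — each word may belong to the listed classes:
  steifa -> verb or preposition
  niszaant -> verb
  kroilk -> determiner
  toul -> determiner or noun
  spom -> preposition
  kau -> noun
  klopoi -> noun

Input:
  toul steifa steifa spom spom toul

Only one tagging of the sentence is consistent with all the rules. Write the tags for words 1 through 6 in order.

Candidates per position — 1:toul {determiner,noun}; 2:steifa {verb,preposition}; 3:steifa {verb,preposition}; 4:spom {preposition}; 5:spom {preposition}; 6:toul {determiner,noun}.
If word 1 were noun, no tagging could satisfy rule 4; so word 1 is determiner.
The remaining ambiguous positions (2, 3, 6) are resolved jointly — only one combination satisfies every rule.
So the tagging must be: determiner verb preposition preposition preposition noun.
Checking: rule 1 satisfied; rule 2 satisfied; rule 3 satisfied; rule 4 satisfied; rule 5 satisfied.

determiner verb preposition preposition preposition noun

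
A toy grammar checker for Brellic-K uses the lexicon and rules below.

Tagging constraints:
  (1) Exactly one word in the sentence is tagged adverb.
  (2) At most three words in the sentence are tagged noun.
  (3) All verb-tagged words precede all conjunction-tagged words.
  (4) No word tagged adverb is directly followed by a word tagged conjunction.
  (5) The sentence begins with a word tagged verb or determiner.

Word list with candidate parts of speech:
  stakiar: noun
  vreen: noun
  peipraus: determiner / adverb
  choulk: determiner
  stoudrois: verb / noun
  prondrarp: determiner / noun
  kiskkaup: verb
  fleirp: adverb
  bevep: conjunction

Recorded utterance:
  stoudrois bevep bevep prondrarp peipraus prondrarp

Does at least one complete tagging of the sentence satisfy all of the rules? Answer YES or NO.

YES

Candidates per position — 1:stoudrois {verb,noun}; 2:bevep {conjunction}; 3:bevep {conjunction}; 4:prondrarp {determiner,noun}; 5:peipraus {determiner,adverb}; 6:prondrarp {determiner,noun}.
One satisfying assignment: verb conjunction conjunction noun adverb noun.
Check: rule 1 ok; rule 2 ok; rule 3 ok; rule 4 ok; rule 5 ok.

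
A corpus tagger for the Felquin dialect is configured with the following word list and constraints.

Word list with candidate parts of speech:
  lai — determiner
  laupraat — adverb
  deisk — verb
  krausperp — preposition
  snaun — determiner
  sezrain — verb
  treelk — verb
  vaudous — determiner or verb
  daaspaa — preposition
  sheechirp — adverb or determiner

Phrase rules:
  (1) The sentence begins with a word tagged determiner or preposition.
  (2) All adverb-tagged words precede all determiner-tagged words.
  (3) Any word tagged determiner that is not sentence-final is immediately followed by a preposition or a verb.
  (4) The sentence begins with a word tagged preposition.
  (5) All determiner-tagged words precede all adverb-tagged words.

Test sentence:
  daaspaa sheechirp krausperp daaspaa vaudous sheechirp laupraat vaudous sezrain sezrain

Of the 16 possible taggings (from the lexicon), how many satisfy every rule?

1

Candidates per position — 1:daaspaa {preposition}; 2:sheechirp {adverb,determiner}; 3:krausperp {preposition}; 4:daaspaa {preposition}; 5:vaudous {determiner,verb}; 6:sheechirp {adverb,determiner}; 7:laupraat {adverb}; 8:vaudous {determiner,verb}; 9:sezrain {verb}; 10:sezrain {verb}.
There are 16 candidate sequences in total.
The sequences that satisfy every rule: preposition adverb preposition preposition verb adverb adverb verb verb verb.
Count = 1.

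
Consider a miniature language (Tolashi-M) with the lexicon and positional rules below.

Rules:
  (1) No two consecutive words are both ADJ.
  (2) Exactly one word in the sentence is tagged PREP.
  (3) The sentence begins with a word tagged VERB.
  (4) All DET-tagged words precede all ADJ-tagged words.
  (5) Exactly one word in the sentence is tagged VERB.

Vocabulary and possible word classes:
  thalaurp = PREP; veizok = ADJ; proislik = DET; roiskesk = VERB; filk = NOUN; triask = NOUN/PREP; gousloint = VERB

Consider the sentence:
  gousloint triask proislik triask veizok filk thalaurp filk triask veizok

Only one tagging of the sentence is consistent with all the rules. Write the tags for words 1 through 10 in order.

VERB NOUN DET NOUN ADJ NOUN PREP NOUN NOUN ADJ

Candidates per position — 1:gousloint {VERB}; 2:triask {NOUN,PREP}; 3:proislik {DET}; 4:triask {NOUN,PREP}; 5:veizok {ADJ}; 6:filk {NOUN}; 7:thalaurp {PREP}; 8:filk {NOUN}; 9:triask {NOUN,PREP}; 10:veizok {ADJ}.
Position 2: PREP is ruled out by rule 2; that leaves NOUN.
Position 4: PREP is ruled out by rule 2; that leaves NOUN.
Position 9: PREP is ruled out by rule 2; that leaves NOUN.
The only consistent sequence is: VERB NOUN DET NOUN ADJ NOUN PREP NOUN NOUN ADJ.
Check: rule 1 holds; rule 2 holds; rule 3 holds; rule 4 holds; rule 5 holds.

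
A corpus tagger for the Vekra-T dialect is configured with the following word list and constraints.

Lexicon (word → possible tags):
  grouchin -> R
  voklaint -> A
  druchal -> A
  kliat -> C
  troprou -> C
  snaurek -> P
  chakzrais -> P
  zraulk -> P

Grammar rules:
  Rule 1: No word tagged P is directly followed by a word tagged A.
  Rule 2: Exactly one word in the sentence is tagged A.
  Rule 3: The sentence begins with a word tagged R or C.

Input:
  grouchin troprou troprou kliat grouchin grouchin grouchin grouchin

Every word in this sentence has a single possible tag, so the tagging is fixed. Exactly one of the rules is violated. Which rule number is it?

Fixed tagging: R C C C R R R R.
Rule check: R1 ✓, R2 ✗, R3 ✓.
Only rule 2 fails.

2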